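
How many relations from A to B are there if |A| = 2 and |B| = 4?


A relation from A to B is any subset of A × B.
|A × B| = 2 × 4 = 8
# relations = 2^|A × B| = 2^8 = 256

Number of relations = 256


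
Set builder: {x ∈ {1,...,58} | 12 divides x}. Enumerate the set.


Checking each candidate:
Condition: multiples of 12 in {1,...,58}
Result = {12, 24, 36, 48}

{12, 24, 36, 48}


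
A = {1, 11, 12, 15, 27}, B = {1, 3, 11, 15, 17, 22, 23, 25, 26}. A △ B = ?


A △ B = (A \ B) ∪ (B \ A) = elements in exactly one of A or B
A \ B = {12, 27}
B \ A = {3, 17, 22, 23, 25, 26}
A △ B = {3, 12, 17, 22, 23, 25, 26, 27}

A △ B = {3, 12, 17, 22, 23, 25, 26, 27}


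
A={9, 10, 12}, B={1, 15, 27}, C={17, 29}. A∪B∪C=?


A ∪ B = {1, 9, 10, 12, 15, 27}
(A ∪ B) ∪ C = {1, 9, 10, 12, 15, 17, 27, 29}

A ∪ B ∪ C = {1, 9, 10, 12, 15, 17, 27, 29}


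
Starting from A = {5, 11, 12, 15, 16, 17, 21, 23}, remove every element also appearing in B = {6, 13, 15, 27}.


A \ B = elements in A but not in B
A = {5, 11, 12, 15, 16, 17, 21, 23}
B = {6, 13, 15, 27}
Remove from A any elements in B
A \ B = {5, 11, 12, 16, 17, 21, 23}

A \ B = {5, 11, 12, 16, 17, 21, 23}


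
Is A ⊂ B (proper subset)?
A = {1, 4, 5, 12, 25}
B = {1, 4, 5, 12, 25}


A ⊂ B requires: A ⊆ B AND A ≠ B.
A ⊆ B? Yes
A = B? Yes
A = B, so A is not a PROPER subset.

No, A is not a proper subset of B


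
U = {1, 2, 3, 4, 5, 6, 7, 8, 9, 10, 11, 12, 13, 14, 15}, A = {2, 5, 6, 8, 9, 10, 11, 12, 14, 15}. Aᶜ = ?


Aᶜ = U \ A = elements in U but not in A
U = {1, 2, 3, 4, 5, 6, 7, 8, 9, 10, 11, 12, 13, 14, 15}
A = {2, 5, 6, 8, 9, 10, 11, 12, 14, 15}
Aᶜ = {1, 3, 4, 7, 13}

Aᶜ = {1, 3, 4, 7, 13}


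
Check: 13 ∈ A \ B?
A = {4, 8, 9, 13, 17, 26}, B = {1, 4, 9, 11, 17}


A = {4, 8, 9, 13, 17, 26}, B = {1, 4, 9, 11, 17}
A \ B = elements in A but not in B
A \ B = {8, 13, 26}
Checking if 13 ∈ A \ B
13 is in A \ B → True

13 ∈ A \ B


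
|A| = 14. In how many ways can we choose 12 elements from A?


C(n,k) = n! / (k!(n-k)!)
C(14,12) = 14! / (12!2!)
= 91

C(14,12) = 91


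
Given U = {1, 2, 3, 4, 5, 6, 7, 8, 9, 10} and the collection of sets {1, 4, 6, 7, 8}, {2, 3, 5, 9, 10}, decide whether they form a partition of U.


A partition requires: (1) non-empty parts, (2) pairwise disjoint, (3) union = U
Parts: {1, 4, 6, 7, 8}, {2, 3, 5, 9, 10}
Union of parts: {1, 2, 3, 4, 5, 6, 7, 8, 9, 10}
U = {1, 2, 3, 4, 5, 6, 7, 8, 9, 10}
All non-empty? True
Pairwise disjoint? True
Covers U? True

Yes, valid partition


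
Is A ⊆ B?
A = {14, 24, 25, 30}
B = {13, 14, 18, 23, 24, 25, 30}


A ⊆ B means every element of A is in B.
All elements of A are in B.
So A ⊆ B.

Yes, A ⊆ B


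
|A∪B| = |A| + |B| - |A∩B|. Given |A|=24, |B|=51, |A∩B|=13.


|A ∪ B| = |A| + |B| - |A ∩ B|
= 24 + 51 - 13
= 62

|A ∪ B| = 62


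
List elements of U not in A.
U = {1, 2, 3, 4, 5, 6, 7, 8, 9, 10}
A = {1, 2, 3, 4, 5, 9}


Aᶜ = U \ A = elements in U but not in A
U = {1, 2, 3, 4, 5, 6, 7, 8, 9, 10}
A = {1, 2, 3, 4, 5, 9}
Aᶜ = {6, 7, 8, 10}

Aᶜ = {6, 7, 8, 10}


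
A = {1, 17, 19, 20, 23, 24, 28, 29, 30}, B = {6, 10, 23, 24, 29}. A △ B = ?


A △ B = (A \ B) ∪ (B \ A) = elements in exactly one of A or B
A \ B = {1, 17, 19, 20, 28, 30}
B \ A = {6, 10}
A △ B = {1, 6, 10, 17, 19, 20, 28, 30}

A △ B = {1, 6, 10, 17, 19, 20, 28, 30}


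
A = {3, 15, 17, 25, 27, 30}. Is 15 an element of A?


A = {3, 15, 17, 25, 27, 30}
Checking if 15 is in A
15 is in A → True

15 ∈ A


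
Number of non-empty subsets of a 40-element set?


Total subsets = 2^n = 2^40 = 1099511627776
Non-empty subsets exclude the empty set: 2^n - 1
= 1099511627776 - 1
= 1099511627775

Number of non-empty subsets = 1099511627775


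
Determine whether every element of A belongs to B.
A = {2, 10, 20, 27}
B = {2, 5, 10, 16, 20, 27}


A ⊆ B means every element of A is in B.
All elements of A are in B.
So A ⊆ B.

Yes, A ⊆ B


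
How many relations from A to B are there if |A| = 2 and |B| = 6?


A relation from A to B is any subset of A × B.
|A × B| = 2 × 6 = 12
# relations = 2^|A × B| = 2^12 = 4096

Number of relations = 4096


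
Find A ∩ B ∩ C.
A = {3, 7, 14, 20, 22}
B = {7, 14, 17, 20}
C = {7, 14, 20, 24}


A ∩ B = {7, 14, 20}
(A ∩ B) ∩ C = {7, 14, 20}

A ∩ B ∩ C = {7, 14, 20}


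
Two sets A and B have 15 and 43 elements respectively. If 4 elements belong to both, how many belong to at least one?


|A ∪ B| = |A| + |B| - |A ∩ B|
= 15 + 43 - 4
= 54

|A ∪ B| = 54


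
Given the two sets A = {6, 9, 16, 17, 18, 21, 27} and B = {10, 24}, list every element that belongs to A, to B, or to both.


A ∪ B = all elements in A or B (or both)
A = {6, 9, 16, 17, 18, 21, 27}
B = {10, 24}
A ∪ B = {6, 9, 10, 16, 17, 18, 21, 24, 27}

A ∪ B = {6, 9, 10, 16, 17, 18, 21, 24, 27}


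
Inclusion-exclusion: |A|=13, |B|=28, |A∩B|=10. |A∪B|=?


|A ∪ B| = |A| + |B| - |A ∩ B|
= 13 + 28 - 10
= 31

|A ∪ B| = 31


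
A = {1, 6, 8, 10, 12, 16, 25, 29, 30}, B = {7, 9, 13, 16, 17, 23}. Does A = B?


Two sets are equal iff they have exactly the same elements.
A = {1, 6, 8, 10, 12, 16, 25, 29, 30}
B = {7, 9, 13, 16, 17, 23}
Differences: {1, 6, 7, 8, 9, 10, 12, 13, 17, 23, 25, 29, 30}
A ≠ B

No, A ≠ B


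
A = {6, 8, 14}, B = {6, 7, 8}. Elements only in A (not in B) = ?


A = {6, 8, 14}
B = {6, 7, 8}
Region: only in A (not in B)
Elements: {14}

Elements only in A (not in B): {14}


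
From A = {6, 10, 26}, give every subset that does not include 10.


A subset of A that omits 10 is a subset of A \ {10}, so there are 2^(n-1) = 2^2 = 4 of them.
Subsets excluding 10: ∅, {6}, {26}, {6, 26}

Subsets excluding 10 (4 total): ∅, {6}, {26}, {6, 26}


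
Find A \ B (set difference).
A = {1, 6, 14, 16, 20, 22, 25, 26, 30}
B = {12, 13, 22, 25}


A \ B = elements in A but not in B
A = {1, 6, 14, 16, 20, 22, 25, 26, 30}
B = {12, 13, 22, 25}
Remove from A any elements in B
A \ B = {1, 6, 14, 16, 20, 26, 30}

A \ B = {1, 6, 14, 16, 20, 26, 30}


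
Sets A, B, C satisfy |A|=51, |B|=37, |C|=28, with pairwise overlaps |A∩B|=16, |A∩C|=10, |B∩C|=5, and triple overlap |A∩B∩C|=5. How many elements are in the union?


|A∪B∪C| = |A|+|B|+|C| - |A∩B|-|A∩C|-|B∩C| + |A∩B∩C|
= 51+37+28 - 16-10-5 + 5
= 116 - 31 + 5
= 90

|A ∪ B ∪ C| = 90


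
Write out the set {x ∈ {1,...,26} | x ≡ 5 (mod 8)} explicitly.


Checking each candidate:
Condition: x in {1,...,26} with x ≡ 5 (mod 8)
Result = {5, 13, 21}

{5, 13, 21}


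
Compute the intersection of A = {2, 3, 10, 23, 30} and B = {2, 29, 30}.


A ∩ B = elements in both A and B
A = {2, 3, 10, 23, 30}
B = {2, 29, 30}
A ∩ B = {2, 30}

A ∩ B = {2, 30}


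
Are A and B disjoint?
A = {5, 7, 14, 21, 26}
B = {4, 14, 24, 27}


Disjoint means A ∩ B = ∅.
A ∩ B = {14}
A ∩ B ≠ ∅, so A and B are NOT disjoint.

No, A and B are not disjoint (A ∩ B = {14})


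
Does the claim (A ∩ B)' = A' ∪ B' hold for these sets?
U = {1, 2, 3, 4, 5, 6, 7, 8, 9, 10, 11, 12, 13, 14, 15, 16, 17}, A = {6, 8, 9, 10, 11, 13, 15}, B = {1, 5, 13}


LHS: A ∩ B = {13}
(A ∩ B)' = U \ (A ∩ B) = {1, 2, 3, 4, 5, 6, 7, 8, 9, 10, 11, 12, 14, 15, 16, 17}
A' = {1, 2, 3, 4, 5, 7, 12, 14, 16, 17}, B' = {2, 3, 4, 6, 7, 8, 9, 10, 11, 12, 14, 15, 16, 17}
Claimed RHS: A' ∪ B' = {1, 2, 3, 4, 5, 6, 7, 8, 9, 10, 11, 12, 14, 15, 16, 17}
Identity is VALID: LHS = RHS = {1, 2, 3, 4, 5, 6, 7, 8, 9, 10, 11, 12, 14, 15, 16, 17} ✓

Identity is valid. (A ∩ B)' = A' ∪ B' = {1, 2, 3, 4, 5, 6, 7, 8, 9, 10, 11, 12, 14, 15, 16, 17}


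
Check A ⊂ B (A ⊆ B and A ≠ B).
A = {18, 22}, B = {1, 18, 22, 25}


A ⊂ B requires: A ⊆ B AND A ≠ B.
A ⊆ B? Yes
A = B? No
A ⊂ B: Yes (A is a proper subset of B)

Yes, A ⊂ B


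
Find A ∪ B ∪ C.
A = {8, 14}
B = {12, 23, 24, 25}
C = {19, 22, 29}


A ∪ B = {8, 12, 14, 23, 24, 25}
(A ∪ B) ∪ C = {8, 12, 14, 19, 22, 23, 24, 25, 29}

A ∪ B ∪ C = {8, 12, 14, 19, 22, 23, 24, 25, 29}


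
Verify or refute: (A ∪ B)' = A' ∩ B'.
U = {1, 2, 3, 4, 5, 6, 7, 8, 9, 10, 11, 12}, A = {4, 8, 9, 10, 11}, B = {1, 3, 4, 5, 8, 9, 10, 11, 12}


LHS: A ∪ B = {1, 3, 4, 5, 8, 9, 10, 11, 12}
(A ∪ B)' = U \ (A ∪ B) = {2, 6, 7}
A' = {1, 2, 3, 5, 6, 7, 12}, B' = {2, 6, 7}
Claimed RHS: A' ∩ B' = {2, 6, 7}
Identity is VALID: LHS = RHS = {2, 6, 7} ✓

Identity is valid. (A ∪ B)' = A' ∩ B' = {2, 6, 7}


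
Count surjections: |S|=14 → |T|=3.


n = |S| = 14, k = |T| = 3. Surjections via inclusion-exclusion:
S(n,k) = Σ(-1)^i × C(k,i) × (k-i)^n, i=0 to k
i=0: (-1)^0×C(3,0)×3^14 = 4782969
i=1: (-1)^1×C(3,1)×2^14 = -49152
i=2: (-1)^2×C(3,2)×1^14 = 3
i=3: (-1)^3×C(3,3)×0^14 = 0
Total = 4733820

Number of surjections = 4733820


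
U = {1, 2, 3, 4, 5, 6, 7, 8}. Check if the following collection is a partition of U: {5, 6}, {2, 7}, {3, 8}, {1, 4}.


A partition requires: (1) non-empty parts, (2) pairwise disjoint, (3) union = U
Parts: {5, 6}, {2, 7}, {3, 8}, {1, 4}
Union of parts: {1, 2, 3, 4, 5, 6, 7, 8}
U = {1, 2, 3, 4, 5, 6, 7, 8}
All non-empty? True
Pairwise disjoint? True
Covers U? True

Yes, valid partition


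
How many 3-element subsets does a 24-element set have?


C(n,k) = n! / (k!(n-k)!)
C(24,3) = 24! / (3!21!)
= 2024

C(24,3) = 2024


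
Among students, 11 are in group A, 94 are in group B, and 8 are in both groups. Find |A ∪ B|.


|A ∪ B| = |A| + |B| - |A ∩ B|
= 11 + 94 - 8
= 97

|A ∪ B| = 97


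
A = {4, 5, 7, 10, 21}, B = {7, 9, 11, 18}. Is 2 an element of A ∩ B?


A = {4, 5, 7, 10, 21}, B = {7, 9, 11, 18}
A ∩ B = elements in both A and B
A ∩ B = {7}
Checking if 2 ∈ A ∩ B
2 is not in A ∩ B → False

2 ∉ A ∩ B


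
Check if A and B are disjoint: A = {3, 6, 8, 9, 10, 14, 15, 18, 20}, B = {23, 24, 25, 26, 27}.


Disjoint means A ∩ B = ∅.
A ∩ B = ∅
A ∩ B = ∅, so A and B are disjoint.

Yes, A and B are disjoint


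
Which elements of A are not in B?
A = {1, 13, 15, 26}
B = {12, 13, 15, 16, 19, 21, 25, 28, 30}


A \ B = elements in A but not in B
A = {1, 13, 15, 26}
B = {12, 13, 15, 16, 19, 21, 25, 28, 30}
Remove from A any elements in B
A \ B = {1, 26}

A \ B = {1, 26}


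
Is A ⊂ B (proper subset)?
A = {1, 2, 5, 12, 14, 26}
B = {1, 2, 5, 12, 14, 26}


A ⊂ B requires: A ⊆ B AND A ≠ B.
A ⊆ B? Yes
A = B? Yes
A = B, so A is not a PROPER subset.

No, A is not a proper subset of B


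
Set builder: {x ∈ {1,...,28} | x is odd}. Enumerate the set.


Checking each candidate:
Condition: odd numbers in {1,...,28}
Result = {1, 3, 5, 7, 9, 11, 13, 15, 17, 19, 21, 23, 25, 27}

{1, 3, 5, 7, 9, 11, 13, 15, 17, 19, 21, 23, 25, 27}


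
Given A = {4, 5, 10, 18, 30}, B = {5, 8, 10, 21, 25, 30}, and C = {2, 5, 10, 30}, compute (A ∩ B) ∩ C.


A ∩ B = {5, 10, 30}
(A ∩ B) ∩ C = {5, 10, 30}

A ∩ B ∩ C = {5, 10, 30}


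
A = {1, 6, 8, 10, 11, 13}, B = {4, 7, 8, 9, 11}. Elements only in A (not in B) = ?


A = {1, 6, 8, 10, 11, 13}
B = {4, 7, 8, 9, 11}
Region: only in A (not in B)
Elements: {1, 6, 10, 13}

Elements only in A (not in B): {1, 6, 10, 13}


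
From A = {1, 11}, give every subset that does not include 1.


A subset of A that omits 1 is a subset of A \ {1}, so there are 2^(n-1) = 2^1 = 2 of them.
Subsets excluding 1: ∅, {11}

Subsets excluding 1 (2 total): ∅, {11}


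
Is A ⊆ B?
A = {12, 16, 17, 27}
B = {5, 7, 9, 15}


A ⊆ B means every element of A is in B.
Elements in A not in B: {12, 16, 17, 27}
So A ⊄ B.

No, A ⊄ B


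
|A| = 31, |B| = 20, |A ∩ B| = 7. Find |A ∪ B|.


|A ∪ B| = |A| + |B| - |A ∩ B|
= 31 + 20 - 7
= 44

|A ∪ B| = 44


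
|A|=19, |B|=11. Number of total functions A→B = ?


Each of |A| = 19 inputs maps to any of |B| = 11 outputs.
# functions = |B|^|A| = 11^19
= 61159090448414546291

Number of functions = 61159090448414546291


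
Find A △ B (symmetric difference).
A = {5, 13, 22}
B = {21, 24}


A △ B = (A \ B) ∪ (B \ A) = elements in exactly one of A or B
A \ B = {5, 13, 22}
B \ A = {21, 24}
A △ B = {5, 13, 21, 22, 24}

A △ B = {5, 13, 21, 22, 24}


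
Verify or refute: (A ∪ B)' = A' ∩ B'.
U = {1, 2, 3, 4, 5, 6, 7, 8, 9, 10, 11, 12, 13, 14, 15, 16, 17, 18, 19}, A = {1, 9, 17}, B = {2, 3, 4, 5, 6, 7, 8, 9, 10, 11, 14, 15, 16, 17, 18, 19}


LHS: A ∪ B = {1, 2, 3, 4, 5, 6, 7, 8, 9, 10, 11, 14, 15, 16, 17, 18, 19}
(A ∪ B)' = U \ (A ∪ B) = {12, 13}
A' = {2, 3, 4, 5, 6, 7, 8, 10, 11, 12, 13, 14, 15, 16, 18, 19}, B' = {1, 12, 13}
Claimed RHS: A' ∩ B' = {12, 13}
Identity is VALID: LHS = RHS = {12, 13} ✓

Identity is valid. (A ∪ B)' = A' ∩ B' = {12, 13}


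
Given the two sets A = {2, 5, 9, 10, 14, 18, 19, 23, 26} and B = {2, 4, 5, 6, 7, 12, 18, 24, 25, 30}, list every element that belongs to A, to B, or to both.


A ∪ B = all elements in A or B (or both)
A = {2, 5, 9, 10, 14, 18, 19, 23, 26}
B = {2, 4, 5, 6, 7, 12, 18, 24, 25, 30}
A ∪ B = {2, 4, 5, 6, 7, 9, 10, 12, 14, 18, 19, 23, 24, 25, 26, 30}

A ∪ B = {2, 4, 5, 6, 7, 9, 10, 12, 14, 18, 19, 23, 24, 25, 26, 30}


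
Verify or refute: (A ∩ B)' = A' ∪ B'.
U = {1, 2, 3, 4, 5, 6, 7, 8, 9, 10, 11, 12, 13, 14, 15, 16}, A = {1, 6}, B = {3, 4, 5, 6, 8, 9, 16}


LHS: A ∩ B = {6}
(A ∩ B)' = U \ (A ∩ B) = {1, 2, 3, 4, 5, 7, 8, 9, 10, 11, 12, 13, 14, 15, 16}
A' = {2, 3, 4, 5, 7, 8, 9, 10, 11, 12, 13, 14, 15, 16}, B' = {1, 2, 7, 10, 11, 12, 13, 14, 15}
Claimed RHS: A' ∪ B' = {1, 2, 3, 4, 5, 7, 8, 9, 10, 11, 12, 13, 14, 15, 16}
Identity is VALID: LHS = RHS = {1, 2, 3, 4, 5, 7, 8, 9, 10, 11, 12, 13, 14, 15, 16} ✓

Identity is valid. (A ∩ B)' = A' ∪ B' = {1, 2, 3, 4, 5, 7, 8, 9, 10, 11, 12, 13, 14, 15, 16}


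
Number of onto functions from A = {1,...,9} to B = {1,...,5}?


n = |A| = 9, k = |B| = 5. Surjections via inclusion-exclusion:
S(n,k) = Σ(-1)^i × C(k,i) × (k-i)^n, i=0 to k
i=0: (-1)^0×C(5,0)×5^9 = 1953125
i=1: (-1)^1×C(5,1)×4^9 = -1310720
i=2: (-1)^2×C(5,2)×3^9 = 196830
i=3: (-1)^3×C(5,3)×2^9 = -5120
i=4: (-1)^4×C(5,4)×1^9 = 5
i=5: (-1)^5×C(5,5)×0^9 = 0
Total = 834120

Number of surjections = 834120


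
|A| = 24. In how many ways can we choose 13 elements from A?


C(n,k) = n! / (k!(n-k)!)
C(24,13) = 24! / (13!11!)
= 2496144

C(24,13) = 2496144


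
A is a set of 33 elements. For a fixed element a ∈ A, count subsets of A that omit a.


Subsets of A avoiding a are subsets of A \ {a}, which has 32 elements.
Count = 2^(n-1) = 2^32
= 4294967296

Number of subsets avoiding a = 4294967296


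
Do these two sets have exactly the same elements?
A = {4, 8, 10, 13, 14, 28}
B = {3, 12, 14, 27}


Two sets are equal iff they have exactly the same elements.
A = {4, 8, 10, 13, 14, 28}
B = {3, 12, 14, 27}
Differences: {3, 4, 8, 10, 12, 13, 27, 28}
A ≠ B

No, A ≠ B


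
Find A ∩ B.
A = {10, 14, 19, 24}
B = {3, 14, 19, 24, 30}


A ∩ B = elements in both A and B
A = {10, 14, 19, 24}
B = {3, 14, 19, 24, 30}
A ∩ B = {14, 19, 24}

A ∩ B = {14, 19, 24}


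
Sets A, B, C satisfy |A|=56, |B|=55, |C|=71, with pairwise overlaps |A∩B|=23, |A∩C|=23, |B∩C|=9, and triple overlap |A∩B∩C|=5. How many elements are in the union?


|A∪B∪C| = |A|+|B|+|C| - |A∩B|-|A∩C|-|B∩C| + |A∩B∩C|
= 56+55+71 - 23-23-9 + 5
= 182 - 55 + 5
= 132

|A ∪ B ∪ C| = 132


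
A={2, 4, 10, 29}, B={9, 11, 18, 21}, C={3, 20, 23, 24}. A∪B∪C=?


A ∪ B = {2, 4, 9, 10, 11, 18, 21, 29}
(A ∪ B) ∪ C = {2, 3, 4, 9, 10, 11, 18, 20, 21, 23, 24, 29}

A ∪ B ∪ C = {2, 3, 4, 9, 10, 11, 18, 20, 21, 23, 24, 29}


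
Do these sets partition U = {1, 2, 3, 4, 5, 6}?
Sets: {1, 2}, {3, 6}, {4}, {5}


A partition requires: (1) non-empty parts, (2) pairwise disjoint, (3) union = U
Parts: {1, 2}, {3, 6}, {4}, {5}
Union of parts: {1, 2, 3, 4, 5, 6}
U = {1, 2, 3, 4, 5, 6}
All non-empty? True
Pairwise disjoint? True
Covers U? True

Yes, valid partition


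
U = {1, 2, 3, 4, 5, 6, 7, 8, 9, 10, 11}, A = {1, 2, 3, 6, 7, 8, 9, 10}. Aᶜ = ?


Aᶜ = U \ A = elements in U but not in A
U = {1, 2, 3, 4, 5, 6, 7, 8, 9, 10, 11}
A = {1, 2, 3, 6, 7, 8, 9, 10}
Aᶜ = {4, 5, 11}

Aᶜ = {4, 5, 11}


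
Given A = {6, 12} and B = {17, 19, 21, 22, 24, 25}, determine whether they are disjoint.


Disjoint means A ∩ B = ∅.
A ∩ B = ∅
A ∩ B = ∅, so A and B are disjoint.

Yes, A and B are disjoint


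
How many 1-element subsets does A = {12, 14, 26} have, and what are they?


|A| = 3, so A has C(3,1) = 3 subsets of size 1.
Enumerate by choosing 1 elements from A at a time:
{12}, {14}, {26}

1-element subsets (3 total): {12}, {14}, {26}


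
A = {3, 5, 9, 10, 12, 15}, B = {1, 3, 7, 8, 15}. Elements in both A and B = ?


A = {3, 5, 9, 10, 12, 15}
B = {1, 3, 7, 8, 15}
Region: in both A and B
Elements: {3, 15}

Elements in both A and B: {3, 15}


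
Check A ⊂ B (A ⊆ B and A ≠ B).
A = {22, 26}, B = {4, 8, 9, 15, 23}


A ⊂ B requires: A ⊆ B AND A ≠ B.
A ⊆ B? No
A ⊄ B, so A is not a proper subset.

No, A is not a proper subset of B


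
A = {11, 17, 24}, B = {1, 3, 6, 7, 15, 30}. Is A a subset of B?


A ⊆ B means every element of A is in B.
Elements in A not in B: {11, 17, 24}
So A ⊄ B.

No, A ⊄ B


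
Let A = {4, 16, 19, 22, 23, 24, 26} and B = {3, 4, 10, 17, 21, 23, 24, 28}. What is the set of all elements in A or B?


A ∪ B = all elements in A or B (or both)
A = {4, 16, 19, 22, 23, 24, 26}
B = {3, 4, 10, 17, 21, 23, 24, 28}
A ∪ B = {3, 4, 10, 16, 17, 19, 21, 22, 23, 24, 26, 28}

A ∪ B = {3, 4, 10, 16, 17, 19, 21, 22, 23, 24, 26, 28}


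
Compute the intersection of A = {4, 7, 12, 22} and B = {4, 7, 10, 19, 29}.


A ∩ B = elements in both A and B
A = {4, 7, 12, 22}
B = {4, 7, 10, 19, 29}
A ∩ B = {4, 7}

A ∩ B = {4, 7}


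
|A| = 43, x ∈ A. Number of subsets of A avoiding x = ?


Subsets of A avoiding x are subsets of A \ {x}, which has 42 elements.
Count = 2^(n-1) = 2^42
= 4398046511104

Number of subsets avoiding x = 4398046511104


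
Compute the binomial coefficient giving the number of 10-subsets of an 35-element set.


C(n,k) = n! / (k!(n-k)!)
C(35,10) = 35! / (10!25!)
= 183579396

C(35,10) = 183579396


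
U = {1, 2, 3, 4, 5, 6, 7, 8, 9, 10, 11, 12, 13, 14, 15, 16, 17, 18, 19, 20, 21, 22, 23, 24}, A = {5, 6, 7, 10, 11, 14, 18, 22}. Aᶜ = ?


Aᶜ = U \ A = elements in U but not in A
U = {1, 2, 3, 4, 5, 6, 7, 8, 9, 10, 11, 12, 13, 14, 15, 16, 17, 18, 19, 20, 21, 22, 23, 24}
A = {5, 6, 7, 10, 11, 14, 18, 22}
Aᶜ = {1, 2, 3, 4, 8, 9, 12, 13, 15, 16, 17, 19, 20, 21, 23, 24}

Aᶜ = {1, 2, 3, 4, 8, 9, 12, 13, 15, 16, 17, 19, 20, 21, 23, 24}


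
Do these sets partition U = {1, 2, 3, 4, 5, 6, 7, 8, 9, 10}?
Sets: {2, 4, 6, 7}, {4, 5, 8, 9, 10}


A partition requires: (1) non-empty parts, (2) pairwise disjoint, (3) union = U
Parts: {2, 4, 6, 7}, {4, 5, 8, 9, 10}
Union of parts: {2, 4, 5, 6, 7, 8, 9, 10}
U = {1, 2, 3, 4, 5, 6, 7, 8, 9, 10}
All non-empty? True
Pairwise disjoint? False
Covers U? False

No, not a valid partition


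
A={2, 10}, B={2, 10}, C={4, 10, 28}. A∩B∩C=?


A ∩ B = {2, 10}
(A ∩ B) ∩ C = {10}

A ∩ B ∩ C = {10}


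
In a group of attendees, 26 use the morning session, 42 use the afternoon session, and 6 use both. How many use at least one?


|A ∪ B| = |A| + |B| - |A ∩ B|
= 26 + 42 - 6
= 62

|A ∪ B| = 62


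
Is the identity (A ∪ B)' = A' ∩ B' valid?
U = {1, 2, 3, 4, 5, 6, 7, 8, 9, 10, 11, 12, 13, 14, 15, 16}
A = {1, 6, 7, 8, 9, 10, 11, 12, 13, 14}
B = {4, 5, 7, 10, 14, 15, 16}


LHS: A ∪ B = {1, 4, 5, 6, 7, 8, 9, 10, 11, 12, 13, 14, 15, 16}
(A ∪ B)' = U \ (A ∪ B) = {2, 3}
A' = {2, 3, 4, 5, 15, 16}, B' = {1, 2, 3, 6, 8, 9, 11, 12, 13}
Claimed RHS: A' ∩ B' = {2, 3}
Identity is VALID: LHS = RHS = {2, 3} ✓

Identity is valid. (A ∪ B)' = A' ∩ B' = {2, 3}


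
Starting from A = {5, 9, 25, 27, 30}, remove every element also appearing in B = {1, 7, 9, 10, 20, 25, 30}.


A \ B = elements in A but not in B
A = {5, 9, 25, 27, 30}
B = {1, 7, 9, 10, 20, 25, 30}
Remove from A any elements in B
A \ B = {5, 27}

A \ B = {5, 27}


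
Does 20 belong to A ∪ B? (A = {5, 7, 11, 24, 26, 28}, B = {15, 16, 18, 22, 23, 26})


A = {5, 7, 11, 24, 26, 28}, B = {15, 16, 18, 22, 23, 26}
A ∪ B = all elements in A or B
A ∪ B = {5, 7, 11, 15, 16, 18, 22, 23, 24, 26, 28}
Checking if 20 ∈ A ∪ B
20 is not in A ∪ B → False

20 ∉ A ∪ B


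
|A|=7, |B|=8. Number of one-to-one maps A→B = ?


An injection sends each of |A| = 7 inputs to a distinct output in B.
# injections = |B|·(|B|-1)·…·(|B|-|A|+1) = 8! / (8 - 7)!
= 8 × 7 × 6 × 5 × 4 × 3 × 2
= 40320

Number of injections = 40320


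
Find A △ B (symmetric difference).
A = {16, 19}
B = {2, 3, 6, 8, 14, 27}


A △ B = (A \ B) ∪ (B \ A) = elements in exactly one of A or B
A \ B = {16, 19}
B \ A = {2, 3, 6, 8, 14, 27}
A △ B = {2, 3, 6, 8, 14, 16, 19, 27}

A △ B = {2, 3, 6, 8, 14, 16, 19, 27}


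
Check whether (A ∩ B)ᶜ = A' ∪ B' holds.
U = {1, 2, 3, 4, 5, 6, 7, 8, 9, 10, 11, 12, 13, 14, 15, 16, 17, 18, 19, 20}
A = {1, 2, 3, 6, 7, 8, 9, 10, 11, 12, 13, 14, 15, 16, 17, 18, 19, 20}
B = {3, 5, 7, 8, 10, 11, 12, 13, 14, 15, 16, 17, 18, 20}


LHS: A ∩ B = {3, 7, 8, 10, 11, 12, 13, 14, 15, 16, 17, 18, 20}
(A ∩ B)' = U \ (A ∩ B) = {1, 2, 4, 5, 6, 9, 19}
A' = {4, 5}, B' = {1, 2, 4, 6, 9, 19}
Claimed RHS: A' ∪ B' = {1, 2, 4, 5, 6, 9, 19}
Identity is VALID: LHS = RHS = {1, 2, 4, 5, 6, 9, 19} ✓

Identity is valid. (A ∩ B)' = A' ∪ B' = {1, 2, 4, 5, 6, 9, 19}


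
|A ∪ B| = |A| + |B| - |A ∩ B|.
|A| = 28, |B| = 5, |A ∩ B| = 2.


|A ∪ B| = |A| + |B| - |A ∩ B|
= 28 + 5 - 2
= 31

|A ∪ B| = 31


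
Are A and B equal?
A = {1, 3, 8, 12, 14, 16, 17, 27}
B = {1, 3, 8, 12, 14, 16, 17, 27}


Two sets are equal iff they have exactly the same elements.
A = {1, 3, 8, 12, 14, 16, 17, 27}
B = {1, 3, 8, 12, 14, 16, 17, 27}
Same elements → A = B

Yes, A = B


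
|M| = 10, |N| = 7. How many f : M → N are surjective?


n = |M| = 10, k = |N| = 7. Surjections via inclusion-exclusion:
S(n,k) = Σ(-1)^i × C(k,i) × (k-i)^n, i=0 to k
i=0: (-1)^0×C(7,0)×7^10 = 282475249
i=1: (-1)^1×C(7,1)×6^10 = -423263232
i=2: (-1)^2×C(7,2)×5^10 = 205078125
i=3: (-1)^3×C(7,3)×4^10 = -36700160
i=4: (-1)^4×C(7,4)×3^10 = 2066715
i=5: (-1)^5×C(7,5)×2^10 = -21504
i=6: (-1)^6×C(7,6)×1^10 = 7
i=7: (-1)^7×C(7,7)×0^10 = 0
Total = 29635200

Number of surjections = 29635200


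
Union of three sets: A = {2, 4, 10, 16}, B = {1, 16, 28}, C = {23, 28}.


A ∪ B = {1, 2, 4, 10, 16, 28}
(A ∪ B) ∪ C = {1, 2, 4, 10, 16, 23, 28}

A ∪ B ∪ C = {1, 2, 4, 10, 16, 23, 28}


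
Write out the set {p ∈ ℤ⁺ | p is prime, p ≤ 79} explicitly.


Checking each candidate:
Condition: primes ≤ 79
Result = {2, 3, 5, 7, 11, 13, 17, 19, 23, 29, 31, 37, 41, 43, 47, 53, 59, 61, 67, 71, 73, 79}

{2, 3, 5, 7, 11, 13, 17, 19, 23, 29, 31, 37, 41, 43, 47, 53, 59, 61, 67, 71, 73, 79}


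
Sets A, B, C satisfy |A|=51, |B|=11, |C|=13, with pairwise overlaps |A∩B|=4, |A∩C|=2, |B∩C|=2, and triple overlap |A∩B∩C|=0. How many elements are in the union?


|A∪B∪C| = |A|+|B|+|C| - |A∩B|-|A∩C|-|B∩C| + |A∩B∩C|
= 51+11+13 - 4-2-2 + 0
= 75 - 8 + 0
= 67

|A ∪ B ∪ C| = 67


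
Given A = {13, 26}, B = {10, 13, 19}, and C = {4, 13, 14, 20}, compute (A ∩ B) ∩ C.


A ∩ B = {13}
(A ∩ B) ∩ C = {13}

A ∩ B ∩ C = {13}


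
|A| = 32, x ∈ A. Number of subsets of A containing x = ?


Subsets of A containing x correspond to subsets of A \ {x}, which has 31 elements.
Count = 2^(n-1) = 2^31
= 2147483648

Number of subsets containing x = 2147483648


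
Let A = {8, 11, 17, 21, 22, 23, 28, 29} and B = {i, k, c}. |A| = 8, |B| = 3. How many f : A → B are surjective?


n = |A| = 8, k = |B| = 3. Surjections via inclusion-exclusion:
S(n,k) = Σ(-1)^i × C(k,i) × (k-i)^n, i=0 to k
i=0: (-1)^0×C(3,0)×3^8 = 6561
i=1: (-1)^1×C(3,1)×2^8 = -768
i=2: (-1)^2×C(3,2)×1^8 = 3
i=3: (-1)^3×C(3,3)×0^8 = 0
Total = 5796

Number of surjections = 5796


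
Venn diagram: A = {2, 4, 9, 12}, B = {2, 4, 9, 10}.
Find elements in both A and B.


A = {2, 4, 9, 12}
B = {2, 4, 9, 10}
Region: in both A and B
Elements: {2, 4, 9}

Elements in both A and B: {2, 4, 9}


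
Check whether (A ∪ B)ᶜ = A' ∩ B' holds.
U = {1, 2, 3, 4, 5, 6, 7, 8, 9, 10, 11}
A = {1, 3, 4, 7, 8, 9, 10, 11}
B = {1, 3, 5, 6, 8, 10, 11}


LHS: A ∪ B = {1, 3, 4, 5, 6, 7, 8, 9, 10, 11}
(A ∪ B)' = U \ (A ∪ B) = {2}
A' = {2, 5, 6}, B' = {2, 4, 7, 9}
Claimed RHS: A' ∩ B' = {2}
Identity is VALID: LHS = RHS = {2} ✓

Identity is valid. (A ∪ B)' = A' ∩ B' = {2}


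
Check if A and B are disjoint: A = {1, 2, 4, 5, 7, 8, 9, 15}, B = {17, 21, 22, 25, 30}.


Disjoint means A ∩ B = ∅.
A ∩ B = ∅
A ∩ B = ∅, so A and B are disjoint.

Yes, A and B are disjoint


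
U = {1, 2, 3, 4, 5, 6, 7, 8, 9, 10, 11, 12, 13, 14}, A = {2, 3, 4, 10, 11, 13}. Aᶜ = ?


Aᶜ = U \ A = elements in U but not in A
U = {1, 2, 3, 4, 5, 6, 7, 8, 9, 10, 11, 12, 13, 14}
A = {2, 3, 4, 10, 11, 13}
Aᶜ = {1, 5, 6, 7, 8, 9, 12, 14}

Aᶜ = {1, 5, 6, 7, 8, 9, 12, 14}


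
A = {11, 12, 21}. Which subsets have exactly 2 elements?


|A| = 3, so A has C(3,2) = 3 subsets of size 2.
Enumerate by choosing 2 elements from A at a time:
{11, 12}, {11, 21}, {12, 21}

2-element subsets (3 total): {11, 12}, {11, 21}, {12, 21}


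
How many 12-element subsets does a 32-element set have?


C(n,k) = n! / (k!(n-k)!)
C(32,12) = 32! / (12!20!)
= 225792840

C(32,12) = 225792840


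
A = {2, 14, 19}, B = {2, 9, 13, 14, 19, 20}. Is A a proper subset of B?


A ⊂ B requires: A ⊆ B AND A ≠ B.
A ⊆ B? Yes
A = B? No
A ⊂ B: Yes (A is a proper subset of B)

Yes, A ⊂ B


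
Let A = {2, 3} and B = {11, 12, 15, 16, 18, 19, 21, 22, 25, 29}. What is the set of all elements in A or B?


A ∪ B = all elements in A or B (or both)
A = {2, 3}
B = {11, 12, 15, 16, 18, 19, 21, 22, 25, 29}
A ∪ B = {2, 3, 11, 12, 15, 16, 18, 19, 21, 22, 25, 29}

A ∪ B = {2, 3, 11, 12, 15, 16, 18, 19, 21, 22, 25, 29}


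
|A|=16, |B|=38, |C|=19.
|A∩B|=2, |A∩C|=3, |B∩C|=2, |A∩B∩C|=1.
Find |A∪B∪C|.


|A∪B∪C| = |A|+|B|+|C| - |A∩B|-|A∩C|-|B∩C| + |A∩B∩C|
= 16+38+19 - 2-3-2 + 1
= 73 - 7 + 1
= 67

|A ∪ B ∪ C| = 67


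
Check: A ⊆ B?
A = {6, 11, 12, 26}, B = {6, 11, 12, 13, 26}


A ⊆ B means every element of A is in B.
All elements of A are in B.
So A ⊆ B.

Yes, A ⊆ B


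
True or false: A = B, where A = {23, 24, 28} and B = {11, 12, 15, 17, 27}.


Two sets are equal iff they have exactly the same elements.
A = {23, 24, 28}
B = {11, 12, 15, 17, 27}
Differences: {11, 12, 15, 17, 23, 24, 27, 28}
A ≠ B

No, A ≠ B


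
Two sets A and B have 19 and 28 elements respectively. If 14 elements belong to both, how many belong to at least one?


|A ∪ B| = |A| + |B| - |A ∩ B|
= 19 + 28 - 14
= 33

|A ∪ B| = 33


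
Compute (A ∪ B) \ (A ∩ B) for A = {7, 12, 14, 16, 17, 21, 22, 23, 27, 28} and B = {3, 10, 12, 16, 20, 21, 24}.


A △ B = (A \ B) ∪ (B \ A) = elements in exactly one of A or B
A \ B = {7, 14, 17, 22, 23, 27, 28}
B \ A = {3, 10, 20, 24}
A △ B = {3, 7, 10, 14, 17, 20, 22, 23, 24, 27, 28}

A △ B = {3, 7, 10, 14, 17, 20, 22, 23, 24, 27, 28}


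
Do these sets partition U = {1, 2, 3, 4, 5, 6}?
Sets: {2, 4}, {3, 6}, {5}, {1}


A partition requires: (1) non-empty parts, (2) pairwise disjoint, (3) union = U
Parts: {2, 4}, {3, 6}, {5}, {1}
Union of parts: {1, 2, 3, 4, 5, 6}
U = {1, 2, 3, 4, 5, 6}
All non-empty? True
Pairwise disjoint? True
Covers U? True

Yes, valid partition


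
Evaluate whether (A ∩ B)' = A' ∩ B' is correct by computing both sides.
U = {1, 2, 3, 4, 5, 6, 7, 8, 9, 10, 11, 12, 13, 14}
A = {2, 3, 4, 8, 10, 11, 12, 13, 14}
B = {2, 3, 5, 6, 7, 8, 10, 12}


LHS: A ∩ B = {2, 3, 8, 10, 12}
(A ∩ B)' = U \ (A ∩ B) = {1, 4, 5, 6, 7, 9, 11, 13, 14}
A' = {1, 5, 6, 7, 9}, B' = {1, 4, 9, 11, 13, 14}
Claimed RHS: A' ∩ B' = {1, 9}
Identity is INVALID: LHS = {1, 4, 5, 6, 7, 9, 11, 13, 14} but the RHS claimed here equals {1, 9}. The correct form is (A ∩ B)' = A' ∪ B'.

Identity is invalid: (A ∩ B)' = {1, 4, 5, 6, 7, 9, 11, 13, 14} but A' ∩ B' = {1, 9}. The correct De Morgan law is (A ∩ B)' = A' ∪ B'.


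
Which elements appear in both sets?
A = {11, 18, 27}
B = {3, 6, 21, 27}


A ∩ B = elements in both A and B
A = {11, 18, 27}
B = {3, 6, 21, 27}
A ∩ B = {27}

A ∩ B = {27}


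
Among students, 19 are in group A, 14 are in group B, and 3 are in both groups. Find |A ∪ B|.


|A ∪ B| = |A| + |B| - |A ∩ B|
= 19 + 14 - 3
= 30

|A ∪ B| = 30


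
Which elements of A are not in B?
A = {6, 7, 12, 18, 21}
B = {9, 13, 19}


A \ B = elements in A but not in B
A = {6, 7, 12, 18, 21}
B = {9, 13, 19}
Remove from A any elements in B
A \ B = {6, 7, 12, 18, 21}

A \ B = {6, 7, 12, 18, 21}


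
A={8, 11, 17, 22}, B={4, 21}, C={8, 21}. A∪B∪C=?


A ∪ B = {4, 8, 11, 17, 21, 22}
(A ∪ B) ∪ C = {4, 8, 11, 17, 21, 22}

A ∪ B ∪ C = {4, 8, 11, 17, 21, 22}


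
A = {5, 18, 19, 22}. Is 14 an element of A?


A = {5, 18, 19, 22}
Checking if 14 is in A
14 is not in A → False

14 ∉ A


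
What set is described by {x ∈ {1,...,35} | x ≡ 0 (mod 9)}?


Checking each candidate:
Condition: x in {1,...,35} with x ≡ 0 (mod 9)
Result = {9, 18, 27}

{9, 18, 27}


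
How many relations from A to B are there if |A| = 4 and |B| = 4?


A relation from A to B is any subset of A × B.
|A × B| = 4 × 4 = 16
# relations = 2^|A × B| = 2^16 = 65536

Number of relations = 65536


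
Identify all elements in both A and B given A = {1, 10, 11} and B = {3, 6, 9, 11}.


A = {1, 10, 11}
B = {3, 6, 9, 11}
Region: in both A and B
Elements: {11}

Elements in both A and B: {11}


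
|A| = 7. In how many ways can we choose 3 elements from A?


C(n,k) = n! / (k!(n-k)!)
C(7,3) = 7! / (3!4!)
= 35

C(7,3) = 35


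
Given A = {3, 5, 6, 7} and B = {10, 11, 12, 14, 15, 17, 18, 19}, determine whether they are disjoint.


Disjoint means A ∩ B = ∅.
A ∩ B = ∅
A ∩ B = ∅, so A and B are disjoint.

Yes, A and B are disjoint


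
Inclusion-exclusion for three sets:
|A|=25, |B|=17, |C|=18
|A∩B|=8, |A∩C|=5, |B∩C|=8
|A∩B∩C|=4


|A∪B∪C| = |A|+|B|+|C| - |A∩B|-|A∩C|-|B∩C| + |A∩B∩C|
= 25+17+18 - 8-5-8 + 4
= 60 - 21 + 4
= 43

|A ∪ B ∪ C| = 43


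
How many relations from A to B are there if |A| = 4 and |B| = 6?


A relation from A to B is any subset of A × B.
|A × B| = 4 × 6 = 24
# relations = 2^|A × B| = 2^24 = 16777216

Number of relations = 16777216


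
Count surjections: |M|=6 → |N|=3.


n = |M| = 6, k = |N| = 3. Surjections via inclusion-exclusion:
S(n,k) = Σ(-1)^i × C(k,i) × (k-i)^n, i=0 to k
i=0: (-1)^0×C(3,0)×3^6 = 729
i=1: (-1)^1×C(3,1)×2^6 = -192
i=2: (-1)^2×C(3,2)×1^6 = 3
i=3: (-1)^3×C(3,3)×0^6 = 0
Total = 540

Number of surjections = 540


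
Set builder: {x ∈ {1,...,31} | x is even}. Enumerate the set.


Checking each candidate:
Condition: even numbers in {1,...,31}
Result = {2, 4, 6, 8, 10, 12, 14, 16, 18, 20, 22, 24, 26, 28, 30}

{2, 4, 6, 8, 10, 12, 14, 16, 18, 20, 22, 24, 26, 28, 30}


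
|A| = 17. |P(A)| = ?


Number of subsets = 2^n
= 2^17
= 131072

|P(A)| = 131072


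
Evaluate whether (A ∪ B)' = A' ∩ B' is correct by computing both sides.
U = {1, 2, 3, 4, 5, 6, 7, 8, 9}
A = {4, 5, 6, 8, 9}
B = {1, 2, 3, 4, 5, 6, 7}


LHS: A ∪ B = {1, 2, 3, 4, 5, 6, 7, 8, 9}
(A ∪ B)' = U \ (A ∪ B) = ∅
A' = {1, 2, 3, 7}, B' = {8, 9}
Claimed RHS: A' ∩ B' = ∅
Identity is VALID: LHS = RHS = ∅ ✓

Identity is valid. (A ∪ B)' = A' ∩ B' = ∅


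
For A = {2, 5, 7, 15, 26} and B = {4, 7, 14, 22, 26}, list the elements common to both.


A ∩ B = elements in both A and B
A = {2, 5, 7, 15, 26}
B = {4, 7, 14, 22, 26}
A ∩ B = {7, 26}

A ∩ B = {7, 26}


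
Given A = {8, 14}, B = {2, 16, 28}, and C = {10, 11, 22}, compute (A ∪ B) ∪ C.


A ∪ B = {2, 8, 14, 16, 28}
(A ∪ B) ∪ C = {2, 8, 10, 11, 14, 16, 22, 28}

A ∪ B ∪ C = {2, 8, 10, 11, 14, 16, 22, 28}


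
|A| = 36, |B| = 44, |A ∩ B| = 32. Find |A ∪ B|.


|A ∪ B| = |A| + |B| - |A ∩ B|
= 36 + 44 - 32
= 48

|A ∪ B| = 48


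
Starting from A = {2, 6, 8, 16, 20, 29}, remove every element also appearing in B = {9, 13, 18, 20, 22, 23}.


A \ B = elements in A but not in B
A = {2, 6, 8, 16, 20, 29}
B = {9, 13, 18, 20, 22, 23}
Remove from A any elements in B
A \ B = {2, 6, 8, 16, 29}

A \ B = {2, 6, 8, 16, 29}


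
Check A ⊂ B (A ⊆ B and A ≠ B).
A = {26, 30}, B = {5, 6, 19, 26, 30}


A ⊂ B requires: A ⊆ B AND A ≠ B.
A ⊆ B? Yes
A = B? No
A ⊂ B: Yes (A is a proper subset of B)

Yes, A ⊂ B


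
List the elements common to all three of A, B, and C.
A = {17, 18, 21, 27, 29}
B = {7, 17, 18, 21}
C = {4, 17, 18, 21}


A ∩ B = {17, 18, 21}
(A ∩ B) ∩ C = {17, 18, 21}

A ∩ B ∩ C = {17, 18, 21}


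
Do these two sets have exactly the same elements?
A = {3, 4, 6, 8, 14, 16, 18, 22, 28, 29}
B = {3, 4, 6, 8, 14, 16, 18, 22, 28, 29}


Two sets are equal iff they have exactly the same elements.
A = {3, 4, 6, 8, 14, 16, 18, 22, 28, 29}
B = {3, 4, 6, 8, 14, 16, 18, 22, 28, 29}
Same elements → A = B

Yes, A = B


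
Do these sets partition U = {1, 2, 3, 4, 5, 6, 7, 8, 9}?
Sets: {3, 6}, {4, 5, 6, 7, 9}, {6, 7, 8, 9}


A partition requires: (1) non-empty parts, (2) pairwise disjoint, (3) union = U
Parts: {3, 6}, {4, 5, 6, 7, 9}, {6, 7, 8, 9}
Union of parts: {3, 4, 5, 6, 7, 8, 9}
U = {1, 2, 3, 4, 5, 6, 7, 8, 9}
All non-empty? True
Pairwise disjoint? False
Covers U? False

No, not a valid partition


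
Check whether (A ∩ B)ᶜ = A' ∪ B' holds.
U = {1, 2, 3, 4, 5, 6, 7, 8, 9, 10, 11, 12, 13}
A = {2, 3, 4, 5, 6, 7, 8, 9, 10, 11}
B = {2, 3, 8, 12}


LHS: A ∩ B = {2, 3, 8}
(A ∩ B)' = U \ (A ∩ B) = {1, 4, 5, 6, 7, 9, 10, 11, 12, 13}
A' = {1, 12, 13}, B' = {1, 4, 5, 6, 7, 9, 10, 11, 13}
Claimed RHS: A' ∪ B' = {1, 4, 5, 6, 7, 9, 10, 11, 12, 13}
Identity is VALID: LHS = RHS = {1, 4, 5, 6, 7, 9, 10, 11, 12, 13} ✓

Identity is valid. (A ∩ B)' = A' ∪ B' = {1, 4, 5, 6, 7, 9, 10, 11, 12, 13}


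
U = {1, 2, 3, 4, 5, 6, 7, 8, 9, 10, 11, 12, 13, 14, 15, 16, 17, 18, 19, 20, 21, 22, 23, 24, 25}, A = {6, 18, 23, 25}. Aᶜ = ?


Aᶜ = U \ A = elements in U but not in A
U = {1, 2, 3, 4, 5, 6, 7, 8, 9, 10, 11, 12, 13, 14, 15, 16, 17, 18, 19, 20, 21, 22, 23, 24, 25}
A = {6, 18, 23, 25}
Aᶜ = {1, 2, 3, 4, 5, 7, 8, 9, 10, 11, 12, 13, 14, 15, 16, 17, 19, 20, 21, 22, 24}

Aᶜ = {1, 2, 3, 4, 5, 7, 8, 9, 10, 11, 12, 13, 14, 15, 16, 17, 19, 20, 21, 22, 24}


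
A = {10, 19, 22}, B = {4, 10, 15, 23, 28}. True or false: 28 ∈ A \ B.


A = {10, 19, 22}, B = {4, 10, 15, 23, 28}
A \ B = elements in A but not in B
A \ B = {19, 22}
Checking if 28 ∈ A \ B
28 is not in A \ B → False

28 ∉ A \ B


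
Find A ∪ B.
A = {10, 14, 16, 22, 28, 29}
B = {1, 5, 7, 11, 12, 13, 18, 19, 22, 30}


A ∪ B = all elements in A or B (or both)
A = {10, 14, 16, 22, 28, 29}
B = {1, 5, 7, 11, 12, 13, 18, 19, 22, 30}
A ∪ B = {1, 5, 7, 10, 11, 12, 13, 14, 16, 18, 19, 22, 28, 29, 30}

A ∪ B = {1, 5, 7, 10, 11, 12, 13, 14, 16, 18, 19, 22, 28, 29, 30}


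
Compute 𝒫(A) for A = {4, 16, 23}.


|A| = 3, so |P(A)| = 2^3 = 8
Enumerate subsets by cardinality (0 to 3):
∅, {4}, {16}, {23}, {4, 16}, {4, 23}, {16, 23}, {4, 16, 23}

P(A) has 8 subsets: ∅, {4}, {16}, {23}, {4, 16}, {4, 23}, {16, 23}, {4, 16, 23}


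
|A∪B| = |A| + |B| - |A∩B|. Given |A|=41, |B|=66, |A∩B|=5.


|A ∪ B| = |A| + |B| - |A ∩ B|
= 41 + 66 - 5
= 102

|A ∪ B| = 102


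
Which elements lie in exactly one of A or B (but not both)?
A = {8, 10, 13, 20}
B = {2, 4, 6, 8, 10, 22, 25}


A △ B = (A \ B) ∪ (B \ A) = elements in exactly one of A or B
A \ B = {13, 20}
B \ A = {2, 4, 6, 22, 25}
A △ B = {2, 4, 6, 13, 20, 22, 25}

A △ B = {2, 4, 6, 13, 20, 22, 25}


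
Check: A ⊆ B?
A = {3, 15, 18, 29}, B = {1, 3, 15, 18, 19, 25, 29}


A ⊆ B means every element of A is in B.
All elements of A are in B.
So A ⊆ B.

Yes, A ⊆ B


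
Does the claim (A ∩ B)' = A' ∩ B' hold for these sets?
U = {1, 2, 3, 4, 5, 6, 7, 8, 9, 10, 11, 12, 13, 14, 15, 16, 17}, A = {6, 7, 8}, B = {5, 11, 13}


LHS: A ∩ B = ∅
(A ∩ B)' = U \ (A ∩ B) = {1, 2, 3, 4, 5, 6, 7, 8, 9, 10, 11, 12, 13, 14, 15, 16, 17}
A' = {1, 2, 3, 4, 5, 9, 10, 11, 12, 13, 14, 15, 16, 17}, B' = {1, 2, 3, 4, 6, 7, 8, 9, 10, 12, 14, 15, 16, 17}
Claimed RHS: A' ∩ B' = {1, 2, 3, 4, 9, 10, 12, 14, 15, 16, 17}
Identity is INVALID: LHS = {1, 2, 3, 4, 5, 6, 7, 8, 9, 10, 11, 12, 13, 14, 15, 16, 17} but the RHS claimed here equals {1, 2, 3, 4, 9, 10, 12, 14, 15, 16, 17}. The correct form is (A ∩ B)' = A' ∪ B'.

Identity is invalid: (A ∩ B)' = {1, 2, 3, 4, 5, 6, 7, 8, 9, 10, 11, 12, 13, 14, 15, 16, 17} but A' ∩ B' = {1, 2, 3, 4, 9, 10, 12, 14, 15, 16, 17}. The correct De Morgan law is (A ∩ B)' = A' ∪ B'.


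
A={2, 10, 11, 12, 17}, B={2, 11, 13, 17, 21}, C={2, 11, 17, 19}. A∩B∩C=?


A ∩ B = {2, 11, 17}
(A ∩ B) ∩ C = {2, 11, 17}

A ∩ B ∩ C = {2, 11, 17}


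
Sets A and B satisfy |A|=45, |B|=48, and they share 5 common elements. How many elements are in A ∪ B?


|A ∪ B| = |A| + |B| - |A ∩ B|
= 45 + 48 - 5
= 88

|A ∪ B| = 88


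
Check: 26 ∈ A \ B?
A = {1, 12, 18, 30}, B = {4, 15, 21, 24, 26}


A = {1, 12, 18, 30}, B = {4, 15, 21, 24, 26}
A \ B = elements in A but not in B
A \ B = {1, 12, 18, 30}
Checking if 26 ∈ A \ B
26 is not in A \ B → False

26 ∉ A \ B


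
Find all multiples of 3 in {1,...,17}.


Checking each candidate:
Condition: multiples of 3 in {1,...,17}
Result = {3, 6, 9, 12, 15}

{3, 6, 9, 12, 15}


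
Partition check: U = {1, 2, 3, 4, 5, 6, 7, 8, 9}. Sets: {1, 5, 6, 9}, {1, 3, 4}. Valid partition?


A partition requires: (1) non-empty parts, (2) pairwise disjoint, (3) union = U
Parts: {1, 5, 6, 9}, {1, 3, 4}
Union of parts: {1, 3, 4, 5, 6, 9}
U = {1, 2, 3, 4, 5, 6, 7, 8, 9}
All non-empty? True
Pairwise disjoint? False
Covers U? False

No, not a valid partition


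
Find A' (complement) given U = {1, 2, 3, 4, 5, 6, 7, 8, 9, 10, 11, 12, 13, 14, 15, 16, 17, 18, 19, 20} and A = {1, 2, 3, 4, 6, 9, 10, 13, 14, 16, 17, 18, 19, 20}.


Aᶜ = U \ A = elements in U but not in A
U = {1, 2, 3, 4, 5, 6, 7, 8, 9, 10, 11, 12, 13, 14, 15, 16, 17, 18, 19, 20}
A = {1, 2, 3, 4, 6, 9, 10, 13, 14, 16, 17, 18, 19, 20}
Aᶜ = {5, 7, 8, 11, 12, 15}

Aᶜ = {5, 7, 8, 11, 12, 15}


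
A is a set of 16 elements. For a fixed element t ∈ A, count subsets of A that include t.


Subsets of A containing t correspond to subsets of A \ {t}, which has 15 elements.
Count = 2^(n-1) = 2^15
= 32768

Number of subsets containing t = 32768


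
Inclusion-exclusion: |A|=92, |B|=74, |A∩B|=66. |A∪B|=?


|A ∪ B| = |A| + |B| - |A ∩ B|
= 92 + 74 - 66
= 100

|A ∪ B| = 100


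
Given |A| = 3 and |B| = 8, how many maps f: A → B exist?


Each of |A| = 3 inputs maps to any of |B| = 8 outputs.
# functions = |B|^|A| = 8^3
= 512

Number of functions = 512


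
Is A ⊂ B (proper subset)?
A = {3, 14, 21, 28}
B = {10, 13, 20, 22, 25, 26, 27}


A ⊂ B requires: A ⊆ B AND A ≠ B.
A ⊆ B? No
A ⊄ B, so A is not a proper subset.

No, A is not a proper subset of B


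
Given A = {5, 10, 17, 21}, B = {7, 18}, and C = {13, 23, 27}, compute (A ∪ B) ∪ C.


A ∪ B = {5, 7, 10, 17, 18, 21}
(A ∪ B) ∪ C = {5, 7, 10, 13, 17, 18, 21, 23, 27}

A ∪ B ∪ C = {5, 7, 10, 13, 17, 18, 21, 23, 27}
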